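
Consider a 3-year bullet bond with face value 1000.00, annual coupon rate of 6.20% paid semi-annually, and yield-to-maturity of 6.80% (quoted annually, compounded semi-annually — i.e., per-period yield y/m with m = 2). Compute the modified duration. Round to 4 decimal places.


Coupon per period c = face * coupon_rate / m = 31.000000
Periods per year m = 2; per-period yield y/m = 0.034000
Number of cashflows N = 6
Cashflows (t years, CF_t, discount factor 1/(1+y/m)^(m*t), PV):
  t = 0.5000: CF_t = 31.000000, DF = 0.967118, PV = 29.980658
  t = 1.0000: CF_t = 31.000000, DF = 0.935317, PV = 28.994833
  t = 1.5000: CF_t = 31.000000, DF = 0.904562, PV = 28.041425
  t = 2.0000: CF_t = 31.000000, DF = 0.874818, PV = 27.119366
  t = 2.5000: CF_t = 31.000000, DF = 0.846052, PV = 26.227627
  t = 3.0000: CF_t = 1031.000000, DF = 0.818233, PV = 843.597789
Price P = sum_t PV_t = 983.961698
First compute Macaulay numerator sum_t t * PV_t:
  t * PV_t at t = 0.5000: 14.990329
  t * PV_t at t = 1.0000: 28.994833
  t * PV_t at t = 1.5000: 42.062137
  t * PV_t at t = 2.0000: 54.238733
  t * PV_t at t = 2.5000: 65.569068
  t * PV_t at t = 3.0000: 2530.793367
Macaulay duration D = 2736.648466 / 983.961698 = 2.781255
Modified duration = D / (1 + y/m) = 2.781255 / (1 + 0.034000) = 2.689802

Answer: Modified duration = 2.6898


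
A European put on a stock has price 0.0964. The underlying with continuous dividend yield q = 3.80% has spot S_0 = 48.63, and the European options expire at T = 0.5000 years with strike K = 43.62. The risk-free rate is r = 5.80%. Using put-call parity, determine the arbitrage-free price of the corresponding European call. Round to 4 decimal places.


Put-call parity: C - P = S_0 * exp(-qT) - K * exp(-rT).
S_0 * exp(-qT) = 48.6300 * 0.98117936 = 47.71475239
K * exp(-rT) = 43.6200 * 0.97141646 = 42.37318618
C = P + S*exp(-qT) - K*exp(-rT)
C = 0.0964 + 47.71475239 - 42.37318618 = 5.4380

Answer: Call price = 5.4380


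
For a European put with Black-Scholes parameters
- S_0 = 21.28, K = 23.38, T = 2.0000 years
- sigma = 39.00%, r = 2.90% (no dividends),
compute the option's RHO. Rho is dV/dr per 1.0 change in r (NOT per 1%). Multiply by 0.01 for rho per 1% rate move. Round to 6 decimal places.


d1 = 0.2102948412; d2 = -0.3412484482
phi(d1) = 0.3902176989; exp(-qT) = 1.0000000000; exp(-rT) = 0.9436499474
N(-d2) = 0.6335417233
Rho = -K*T*exp(-rT)*N(-d2) = -23.3800 * 2.0000 * 0.9436499474 * 0.6335417233 = -27.955074

Answer: Rho = -27.955074


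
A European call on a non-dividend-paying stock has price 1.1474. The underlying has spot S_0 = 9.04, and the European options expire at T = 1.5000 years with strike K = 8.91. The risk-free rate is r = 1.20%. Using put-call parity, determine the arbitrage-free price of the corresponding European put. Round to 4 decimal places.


Put-call parity: C - P = S_0 * exp(-qT) - K * exp(-rT).
S_0 * exp(-qT) = 9.0400 * 1.00000000 = 9.04000000
K * exp(-rT) = 8.9100 * 0.98216103 = 8.75105480
P = C - S*exp(-qT) + K*exp(-rT)
P = 1.1474 - 9.04000000 + 8.75105480 = 0.8585

Answer: Put price = 0.8585


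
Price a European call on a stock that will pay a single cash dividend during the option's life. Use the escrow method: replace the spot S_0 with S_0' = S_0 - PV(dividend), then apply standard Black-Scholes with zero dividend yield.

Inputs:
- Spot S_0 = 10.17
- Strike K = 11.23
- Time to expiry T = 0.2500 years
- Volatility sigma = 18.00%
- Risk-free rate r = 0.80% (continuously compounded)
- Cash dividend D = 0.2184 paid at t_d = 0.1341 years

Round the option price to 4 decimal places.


PV(D) = D * exp(-r * t_d) = 0.2184 * 0.99892778 = 0.21816583
S_0' = S_0 - PV(D) = 10.1700 - 0.21816583 = 9.95183417
d1 = (ln(S_0'/K) + (r + sigma^2/2)*T) / (sigma*sqrt(T)) = -1.27535439
d2 = d1 - sigma*sqrt(T) = -1.36535439
exp(-rT) = 0.99800200
N(d1) = 0.10109192; N(d2) = 0.08607085
C = S_0' * N(d1) - K * exp(-rT) * N(d2) = 9.95183417 * 0.10109192 - 11.2300 * 0.99800200 * 0.08607085 = 0.0414

Answer: Price = 0.0414


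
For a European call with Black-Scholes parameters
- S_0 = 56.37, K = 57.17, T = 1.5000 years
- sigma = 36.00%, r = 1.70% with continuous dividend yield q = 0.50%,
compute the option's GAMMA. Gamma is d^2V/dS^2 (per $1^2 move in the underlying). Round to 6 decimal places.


d1 = 0.2293171854; d2 = -0.2115909683
phi(d1) = 0.3885895169; exp(-qT) = 0.9925280548; exp(-rT) = 0.9748223790
Gamma = exp(-qT) * phi(d1) / (S * sigma * sqrt(T)) = 0.9925280548 * 0.3885895169 / (56.3700 * 0.3600 * 1.2247448714) = 0.015518

Answer: Gamma = 0.015518


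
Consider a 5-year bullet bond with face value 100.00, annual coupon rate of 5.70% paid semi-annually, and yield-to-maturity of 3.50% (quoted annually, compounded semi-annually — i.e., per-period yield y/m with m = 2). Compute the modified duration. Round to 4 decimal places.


Answer: Modified duration = 4.3760

Derivation:
Coupon per period c = face * coupon_rate / m = 2.850000
Periods per year m = 2; per-period yield y/m = 0.017500
Number of cashflows N = 10
Cashflows (t years, CF_t, discount factor 1/(1+y/m)^(m*t), PV):
  t = 0.5000: CF_t = 2.850000, DF = 0.982801, PV = 2.800983
  t = 1.0000: CF_t = 2.850000, DF = 0.965898, PV = 2.752809
  t = 1.5000: CF_t = 2.850000, DF = 0.949285, PV = 2.705463
  t = 2.0000: CF_t = 2.850000, DF = 0.932959, PV = 2.658932
  t = 2.5000: CF_t = 2.850000, DF = 0.916913, PV = 2.613201
  t = 3.0000: CF_t = 2.850000, DF = 0.901143, PV = 2.568256
  t = 3.5000: CF_t = 2.850000, DF = 0.885644, PV = 2.524085
  t = 4.0000: CF_t = 2.850000, DF = 0.870412, PV = 2.480673
  t = 4.5000: CF_t = 2.850000, DF = 0.855441, PV = 2.438008
  t = 5.0000: CF_t = 102.850000, DF = 0.840729, PV = 86.468936
Price P = sum_t PV_t = 110.011345
First compute Macaulay numerator sum_t t * PV_t:
  t * PV_t at t = 0.5000: 1.400491
  t * PV_t at t = 1.0000: 2.752809
  t * PV_t at t = 1.5000: 4.058195
  t * PV_t at t = 2.0000: 5.317863
  t * PV_t at t = 2.5000: 6.533002
  t * PV_t at t = 3.0000: 7.704769
  t * PV_t at t = 3.5000: 8.834297
  t * PV_t at t = 4.0000: 9.922692
  t * PV_t at t = 4.5000: 10.971035
  t * PV_t at t = 5.0000: 432.344682
Macaulay duration D = 489.839835 / 110.011345 = 4.452630
Modified duration = D / (1 + y/m) = 4.452630 / (1 + 0.017500) = 4.376049


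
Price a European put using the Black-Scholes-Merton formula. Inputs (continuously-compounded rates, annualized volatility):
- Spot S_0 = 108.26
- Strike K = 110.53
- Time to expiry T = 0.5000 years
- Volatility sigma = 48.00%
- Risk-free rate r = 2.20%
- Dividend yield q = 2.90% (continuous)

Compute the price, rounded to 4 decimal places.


Answer: Price = 15.9018

Derivation:
d1 = (ln(S/K) + (r - q + 0.5*sigma^2) * T) / (sigma * sqrt(T)) = 0.09825474
d2 = d1 - sigma * sqrt(T) = -0.24115652
exp(-rT) = 0.98906028; exp(-qT) = 0.98560462
P = K * exp(-rT) * N(-d2) - S_0 * exp(-qT) * N(-d1)
N(-d1) = 0.46086501; N(-d2) = 0.59528309
P = 110.5300 * 0.98906028 * 0.59528309 - 108.2600 * 0.98560462 * 0.46086501 = 15.9018


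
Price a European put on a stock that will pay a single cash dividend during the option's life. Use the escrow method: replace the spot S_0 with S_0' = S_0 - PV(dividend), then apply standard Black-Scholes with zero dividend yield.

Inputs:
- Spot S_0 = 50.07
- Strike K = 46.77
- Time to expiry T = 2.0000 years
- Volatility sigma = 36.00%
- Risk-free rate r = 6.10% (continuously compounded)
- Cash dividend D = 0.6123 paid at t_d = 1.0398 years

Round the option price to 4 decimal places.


PV(D) = D * exp(-r * t_d) = 0.6123 * 0.93854188 = 0.57466919
S_0' = S_0 - PV(D) = 50.0700 - 0.57466919 = 49.49533081
d1 = (ln(S_0'/K) + (r + sigma^2/2)*T) / (sigma*sqrt(T)) = 0.60543340
d2 = d1 - sigma*sqrt(T) = 0.09631652
exp(-rT) = 0.88514837
N(-d1) = 0.27244553; N(-d2) = 0.46163460
P = K * exp(-rT) * N(-d2) - S_0' * N(-d1) = 46.7700 * 0.88514837 * 0.46163460 - 49.49533081 * 0.27244553 = 5.6261

Answer: Price = 5.6261


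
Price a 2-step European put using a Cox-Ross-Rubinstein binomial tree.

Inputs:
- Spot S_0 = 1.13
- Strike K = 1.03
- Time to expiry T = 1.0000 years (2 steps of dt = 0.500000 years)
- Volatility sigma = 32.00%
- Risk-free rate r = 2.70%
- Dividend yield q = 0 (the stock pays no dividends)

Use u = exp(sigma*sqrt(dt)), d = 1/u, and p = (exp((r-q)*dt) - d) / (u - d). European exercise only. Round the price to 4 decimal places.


dt = T/N = 0.500000
u = exp(sigma*sqrt(dt)) = 1.253919; d = 1/u = 0.797499
p = (exp((r-q)*dt) - d) / (u - d) = 0.473450
Discount per step: exp(-r*dt) = 0.986591
Stock lattice S(k, i) with i counting down-moves:
  k=0: S(0,0) = 1.1300
  k=1: S(1,0) = 1.4169; S(1,1) = 0.9012
  k=2: S(2,0) = 1.7767; S(2,1) = 1.1300; S(2,2) = 0.7187
Terminal payoffs V(N, i) = max(K - S_T, 0):
  V(2,0) = 0.000000; V(2,1) = 0.000000; V(2,2) = 0.311314
Backward induction: V(k, i) = exp(-r*dt) * [p * V(k+1, i) + (1-p) * V(k+1, i+1)].
  V(1,0) = exp(-r*dt) * [p*0.000000 + (1-p)*0.000000] = 0.000000
  V(1,1) = exp(-r*dt) * [p*0.000000 + (1-p)*0.311314] = 0.161724
  V(0,0) = exp(-r*dt) * [p*0.000000 + (1-p)*0.161724] = 0.084014

Answer: Price = V(0,0) = 0.0840


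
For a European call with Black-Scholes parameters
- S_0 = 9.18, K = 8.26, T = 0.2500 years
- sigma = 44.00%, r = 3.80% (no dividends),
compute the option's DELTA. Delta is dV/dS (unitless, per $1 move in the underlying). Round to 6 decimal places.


d1 = 0.6331937141; d2 = 0.4131937141
phi(d1) = 0.3264737692; exp(-qT) = 1.0000000000; exp(-rT) = 0.9905449824
N(d1) = 0.7366964250
Delta = exp(-qT) * N(d1) = 1.0000000000 * 0.7366964250 = 0.736696

Answer: Delta = 0.736696


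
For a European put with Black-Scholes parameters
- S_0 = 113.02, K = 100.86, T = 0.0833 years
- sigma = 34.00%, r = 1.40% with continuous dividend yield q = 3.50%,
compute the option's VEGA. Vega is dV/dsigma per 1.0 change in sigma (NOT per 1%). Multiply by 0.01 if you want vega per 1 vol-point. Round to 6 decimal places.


Answer: Vega = 6.382274

Derivation:
d1 = 1.1912454920; d2 = 1.0931155781
phi(d1) = 0.1962292924; exp(-qT) = 0.9970887459; exp(-rT) = 0.9988344797
Vega = S * exp(-qT) * phi(d1) * sqrt(T) = 113.0200 * 0.9970887459 * 0.1962292924 * 0.2886173938 = 6.382274


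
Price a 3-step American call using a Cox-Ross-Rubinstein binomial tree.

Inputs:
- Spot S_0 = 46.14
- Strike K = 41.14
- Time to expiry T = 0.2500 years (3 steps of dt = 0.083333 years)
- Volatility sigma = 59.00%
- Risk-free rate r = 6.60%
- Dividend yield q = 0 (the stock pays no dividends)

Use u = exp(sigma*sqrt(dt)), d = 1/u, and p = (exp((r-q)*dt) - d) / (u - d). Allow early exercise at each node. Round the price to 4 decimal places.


Answer: Price = V(0,0) = 8.4658

Derivation:
dt = T/N = 0.083333
u = exp(sigma*sqrt(dt)) = 1.185682; d = 1/u = 0.843396
p = (exp((r-q)*dt) - d) / (u - d) = 0.473636
Discount per step: exp(-r*dt) = 0.994515
Stock lattice S(k, i) with i counting down-moves:
  k=0: S(0,0) = 46.1400
  k=1: S(1,0) = 54.7074; S(1,1) = 38.9143
  k=2: S(2,0) = 64.8656; S(2,1) = 46.1400; S(2,2) = 32.8202
  k=3: S(3,0) = 76.9099; S(3,1) = 54.7074; S(3,2) = 38.9143; S(3,3) = 27.6804
Terminal payoffs V(N, i) = max(S_T - K, 0):
  V(3,0) = 35.769949; V(3,1) = 13.567378; V(3,2) = 0.000000; V(3,3) = 0.000000
Backward induction: V(k, i) = exp(-r*dt) * [p * V(k+1, i) + (1-p) * V(k+1, i+1)]; then take max(V_cont, immediate exercise) for American.
  V(2,0) = exp(-r*dt) * [p*35.769949 + (1-p)*13.567378] = 23.951215; exercise = 23.725566; V(2,0) = max -> 23.951215
  V(2,1) = exp(-r*dt) * [p*13.567378 + (1-p)*0.000000] = 6.390749; exercise = 5.000000; V(2,1) = max -> 6.390749
  V(2,2) = exp(-r*dt) * [p*0.000000 + (1-p)*0.000000] = 0.000000; exercise = 0.000000; V(2,2) = max -> 0.000000
  V(1,0) = exp(-r*dt) * [p*23.951215 + (1-p)*6.390749] = 14.627342; exercise = 13.567378; V(1,0) = max -> 14.627342
  V(1,1) = exp(-r*dt) * [p*6.390749 + (1-p)*0.000000] = 3.010285; exercise = 0.000000; V(1,1) = max -> 3.010285
  V(0,0) = exp(-r*dt) * [p*14.627342 + (1-p)*3.010285] = 8.465848; exercise = 5.000000; V(0,0) = max -> 8.465848


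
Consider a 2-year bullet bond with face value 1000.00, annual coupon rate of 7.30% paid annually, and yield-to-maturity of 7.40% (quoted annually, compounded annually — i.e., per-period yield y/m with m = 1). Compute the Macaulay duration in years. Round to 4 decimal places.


Coupon per period c = face * coupon_rate / m = 73.000000
Periods per year m = 1; per-period yield y/m = 0.074000
Number of cashflows N = 2
Cashflows (t years, CF_t, discount factor 1/(1+y/m)^(m*t), PV):
  t = 1.0000: CF_t = 73.000000, DF = 0.931099, PV = 67.970205
  t = 2.0000: CF_t = 1073.000000, DF = 0.866945, PV = 930.231752
Price P = sum_t PV_t = 998.201957
Macaulay numerator sum_t t * PV_t:
  t * PV_t at t = 1.0000: 67.970205
  t * PV_t at t = 2.0000: 1860.463503
Macaulay duration D = (sum_t t * PV_t) / P = 1928.433708 / 998.201957 = 1.931907

Answer: Macaulay duration = 1.9319 years


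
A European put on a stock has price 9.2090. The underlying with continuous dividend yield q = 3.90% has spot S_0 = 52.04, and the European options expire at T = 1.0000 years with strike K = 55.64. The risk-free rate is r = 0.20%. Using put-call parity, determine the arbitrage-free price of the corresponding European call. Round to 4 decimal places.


Answer: Call price = 3.7297

Derivation:
Put-call parity: C - P = S_0 * exp(-qT) - K * exp(-rT).
S_0 * exp(-qT) = 52.0400 * 0.96175071 = 50.04950690
K * exp(-rT) = 55.6400 * 0.99800200 = 55.52883121
C = P + S*exp(-qT) - K*exp(-rT)
C = 9.2090 + 50.04950690 - 55.52883121 = 3.7297


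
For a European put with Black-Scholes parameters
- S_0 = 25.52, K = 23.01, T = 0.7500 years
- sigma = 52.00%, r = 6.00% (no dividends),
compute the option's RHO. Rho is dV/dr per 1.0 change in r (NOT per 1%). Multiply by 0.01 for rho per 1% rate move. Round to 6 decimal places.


d1 = 0.5549969420; d2 = 0.1046637321
phi(d1) = 0.3419983604; exp(-qT) = 1.0000000000; exp(-rT) = 0.9559974818
N(-d2) = 0.4583213207
Rho = -K*T*exp(-rT)*N(-d2) = -23.0100 * 0.7500 * 0.9559974818 * 0.4583213207 = -7.561443

Answer: Rho = -7.561443


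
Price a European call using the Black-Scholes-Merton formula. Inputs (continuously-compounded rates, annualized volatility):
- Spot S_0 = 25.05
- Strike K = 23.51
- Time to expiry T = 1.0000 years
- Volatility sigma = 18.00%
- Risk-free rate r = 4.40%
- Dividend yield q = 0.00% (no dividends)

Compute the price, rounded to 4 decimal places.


d1 = (ln(S/K) + (r - q + 0.5*sigma^2) * T) / (sigma * sqrt(T)) = 0.68693314
d2 = d1 - sigma * sqrt(T) = 0.50693314
exp(-rT) = 0.95695396; exp(-qT) = 1.00000000
C = S_0 * exp(-qT) * N(d1) - K * exp(-rT) * N(d2)
N(d1) = 0.75393757; N(d2) = 0.69389913
C = 25.0500 * 1.00000000 * 0.75393757 - 23.5100 * 0.95695396 * 0.69389913 = 3.2748

Answer: Price = 3.2748


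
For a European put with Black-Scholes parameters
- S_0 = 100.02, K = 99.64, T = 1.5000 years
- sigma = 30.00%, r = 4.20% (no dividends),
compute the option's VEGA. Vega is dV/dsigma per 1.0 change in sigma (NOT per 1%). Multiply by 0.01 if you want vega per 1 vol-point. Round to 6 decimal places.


d1 = 0.3655359271; d2 = -0.0018875343
phi(d1) = 0.3731604503; exp(-qT) = 1.0000000000; exp(-rT) = 0.9389434737
Vega = S * exp(-qT) * phi(d1) * sqrt(T) = 100.0200 * 1.0000000000 * 0.3731604503 * 1.2247448714 = 45.711775

Answer: Vega = 45.711775


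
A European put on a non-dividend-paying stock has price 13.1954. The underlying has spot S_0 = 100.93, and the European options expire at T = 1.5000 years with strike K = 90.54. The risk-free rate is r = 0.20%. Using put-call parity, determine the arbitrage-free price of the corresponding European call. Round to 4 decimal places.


Answer: Call price = 23.8566

Derivation:
Put-call parity: C - P = S_0 * exp(-qT) - K * exp(-rT).
S_0 * exp(-qT) = 100.9300 * 1.00000000 = 100.93000000
K * exp(-rT) = 90.5400 * 0.99700450 = 90.26878702
C = P + S*exp(-qT) - K*exp(-rT)
C = 13.1954 + 100.93000000 - 90.26878702 = 23.8566


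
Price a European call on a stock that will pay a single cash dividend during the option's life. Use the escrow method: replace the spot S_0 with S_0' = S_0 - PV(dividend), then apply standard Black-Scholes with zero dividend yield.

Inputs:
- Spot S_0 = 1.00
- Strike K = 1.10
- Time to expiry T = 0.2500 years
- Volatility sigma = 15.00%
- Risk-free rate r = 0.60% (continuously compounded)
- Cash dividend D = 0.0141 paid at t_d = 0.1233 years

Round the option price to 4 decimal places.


PV(D) = D * exp(-r * t_d) = 0.0141 * 0.99926047 = 0.01408957
S_0' = S_0 - PV(D) = 1.0000 - 0.01408957 = 0.98591043
d1 = (ln(S_0'/K) + (r + sigma^2/2)*T) / (sigma*sqrt(T)) = -1.40249937
d2 = d1 - sigma*sqrt(T) = -1.47749937
exp(-rT) = 0.99850112
N(d1) = 0.08038309; N(d2) = 0.06977091
C = S_0' * N(d1) - K * exp(-rT) * N(d2) = 0.98591043 * 0.08038309 - 1.1000 * 0.99850112 * 0.06977091 = 0.0026

Answer: Price = 0.0026


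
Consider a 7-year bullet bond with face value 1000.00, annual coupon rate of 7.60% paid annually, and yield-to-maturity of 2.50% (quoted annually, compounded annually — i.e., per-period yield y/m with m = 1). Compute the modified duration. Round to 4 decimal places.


Answer: Modified duration = 5.7273

Derivation:
Coupon per period c = face * coupon_rate / m = 76.000000
Periods per year m = 1; per-period yield y/m = 0.025000
Number of cashflows N = 7
Cashflows (t years, CF_t, discount factor 1/(1+y/m)^(m*t), PV):
  t = 1.0000: CF_t = 76.000000, DF = 0.975610, PV = 74.146341
  t = 2.0000: CF_t = 76.000000, DF = 0.951814, PV = 72.337894
  t = 3.0000: CF_t = 76.000000, DF = 0.928599, PV = 70.573555
  t = 4.0000: CF_t = 76.000000, DF = 0.905951, PV = 68.852249
  t = 5.0000: CF_t = 76.000000, DF = 0.883854, PV = 67.172926
  t = 6.0000: CF_t = 76.000000, DF = 0.862297, PV = 65.534562
  t = 7.0000: CF_t = 1076.000000, DF = 0.841265, PV = 905.201393
Price P = sum_t PV_t = 1323.818920
First compute Macaulay numerator sum_t t * PV_t:
  t * PV_t at t = 1.0000: 74.146341
  t * PV_t at t = 2.0000: 144.675788
  t * PV_t at t = 3.0000: 211.720666
  t * PV_t at t = 4.0000: 275.408996
  t * PV_t at t = 5.0000: 335.864629
  t * PV_t at t = 6.0000: 393.207371
  t * PV_t at t = 7.0000: 6336.409751
Macaulay duration D = 7771.433542 / 1323.818920 = 5.870466
Modified duration = D / (1 + y/m) = 5.870466 / (1 + 0.025000) = 5.727284


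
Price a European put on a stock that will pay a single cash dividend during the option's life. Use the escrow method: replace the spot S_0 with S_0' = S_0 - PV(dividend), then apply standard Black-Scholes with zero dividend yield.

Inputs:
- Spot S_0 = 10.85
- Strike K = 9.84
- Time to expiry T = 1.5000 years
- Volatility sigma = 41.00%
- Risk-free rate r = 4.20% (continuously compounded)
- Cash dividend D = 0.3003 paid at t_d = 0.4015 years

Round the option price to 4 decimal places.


PV(D) = D * exp(-r * t_d) = 0.3003 * 0.98327838 = 0.29527850
S_0' = S_0 - PV(D) = 10.8500 - 0.29527850 = 10.55472150
d1 = (ln(S_0'/K) + (r + sigma^2/2)*T) / (sigma*sqrt(T)) = 0.51617039
d2 = d1 - sigma*sqrt(T) = 0.01402499
exp(-rT) = 0.93894347
N(-d1) = 0.30286771; N(-d2) = 0.49440502
P = K * exp(-rT) * N(-d2) - S_0' * N(-d1) = 9.8400 * 0.93894347 * 0.49440502 - 10.55472150 * 0.30286771 = 1.3712

Answer: Price = 1.3712


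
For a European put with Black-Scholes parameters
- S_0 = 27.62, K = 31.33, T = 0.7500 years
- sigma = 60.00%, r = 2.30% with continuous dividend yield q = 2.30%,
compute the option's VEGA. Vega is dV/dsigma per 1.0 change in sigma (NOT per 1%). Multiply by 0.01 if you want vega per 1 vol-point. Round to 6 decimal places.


d1 = 0.0172513088; d2 = -0.5023639334
phi(d1) = 0.3988829207; exp(-qT) = 0.9828979294; exp(-rT) = 0.9828979294
Vega = S * exp(-qT) * phi(d1) * sqrt(T) = 27.6200 * 0.9828979294 * 0.3988829207 * 0.8660254038 = 9.377955

Answer: Vega = 9.377955


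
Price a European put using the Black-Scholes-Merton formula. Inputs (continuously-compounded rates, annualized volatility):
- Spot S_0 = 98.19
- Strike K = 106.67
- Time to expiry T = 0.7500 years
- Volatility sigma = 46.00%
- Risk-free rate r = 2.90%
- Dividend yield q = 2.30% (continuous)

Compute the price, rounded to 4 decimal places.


Answer: Price = 20.0917

Derivation:
d1 = (ln(S/K) + (r - q + 0.5*sigma^2) * T) / (sigma * sqrt(T)) = 0.00254642
d2 = d1 - sigma * sqrt(T) = -0.39582527
exp(-rT) = 0.97848483; exp(-qT) = 0.98289793
P = K * exp(-rT) * N(-d2) - S_0 * exp(-qT) * N(-d1)
N(-d1) = 0.49898413; N(-d2) = 0.65388303
P = 106.6700 * 0.97848483 * 0.65388303 - 98.1900 * 0.98289793 * 0.49898413 = 20.0917


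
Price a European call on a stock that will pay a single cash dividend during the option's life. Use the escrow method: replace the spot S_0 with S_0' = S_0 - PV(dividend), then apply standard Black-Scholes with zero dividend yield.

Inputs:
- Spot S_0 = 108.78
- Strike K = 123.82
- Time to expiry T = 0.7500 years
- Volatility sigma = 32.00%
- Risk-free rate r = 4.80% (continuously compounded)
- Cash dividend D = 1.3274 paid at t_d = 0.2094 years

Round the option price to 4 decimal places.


Answer: Price = 7.4063

Derivation:
PV(D) = D * exp(-r * t_d) = 1.3274 * 0.98999914 = 1.31412486
S_0' = S_0 - PV(D) = 108.7800 - 1.31412486 = 107.46587514
d1 = (ln(S_0'/K) + (r + sigma^2/2)*T) / (sigma*sqrt(T)) = -0.24268753
d2 = d1 - sigma*sqrt(T) = -0.51981566
exp(-rT) = 0.96464029
N(d1) = 0.40412373; N(d2) = 0.30159603
C = S_0' * N(d1) - K * exp(-rT) * N(d2) = 107.46587514 * 0.40412373 - 123.8200 * 0.96464029 * 0.30159603 = 7.4063


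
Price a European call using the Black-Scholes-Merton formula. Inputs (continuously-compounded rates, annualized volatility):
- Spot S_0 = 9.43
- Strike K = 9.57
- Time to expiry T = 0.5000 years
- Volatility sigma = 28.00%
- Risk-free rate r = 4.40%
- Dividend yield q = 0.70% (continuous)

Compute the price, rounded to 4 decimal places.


d1 = (ln(S/K) + (r - q + 0.5*sigma^2) * T) / (sigma * sqrt(T)) = 0.11800042
d2 = d1 - sigma * sqrt(T) = -0.07998948
exp(-rT) = 0.97824024; exp(-qT) = 0.99650612
C = S_0 * exp(-qT) * N(d1) - K * exp(-rT) * N(d2)
N(d1) = 0.54696634; N(d2) = 0.46812281
C = 9.4300 * 0.99650612 * 0.54696634 - 9.5700 * 0.97824024 * 0.46812281 = 0.7574

Answer: Price = 0.7574


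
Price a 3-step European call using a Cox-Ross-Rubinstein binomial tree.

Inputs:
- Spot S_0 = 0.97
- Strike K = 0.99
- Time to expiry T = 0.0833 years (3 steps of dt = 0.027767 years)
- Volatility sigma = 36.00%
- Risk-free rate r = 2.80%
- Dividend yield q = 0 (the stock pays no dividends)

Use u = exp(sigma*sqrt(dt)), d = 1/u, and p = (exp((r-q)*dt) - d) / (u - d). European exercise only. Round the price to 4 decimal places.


dt = T/N = 0.027767
u = exp(sigma*sqrt(dt)) = 1.061824; d = 1/u = 0.941776
p = (exp((r-q)*dt) - d) / (u - d) = 0.491486
Discount per step: exp(-r*dt) = 0.999223
Stock lattice S(k, i) with i counting down-moves:
  k=0: S(0,0) = 0.9700
  k=1: S(1,0) = 1.0300; S(1,1) = 0.9135
  k=2: S(2,0) = 1.0936; S(2,1) = 0.9700; S(2,2) = 0.8603
  k=3: S(3,0) = 1.1613; S(3,1) = 1.0300; S(3,2) = 0.9135; S(3,3) = 0.8102
Terminal payoffs V(N, i) = max(S_T - K, 0):
  V(3,0) = 0.171259; V(3,1) = 0.039969; V(3,2) = 0.000000; V(3,3) = 0.000000
Backward induction: V(k, i) = exp(-r*dt) * [p * V(k+1, i) + (1-p) * V(k+1, i+1)].
  V(2,0) = exp(-r*dt) * [p*0.171259 + (1-p)*0.039969] = 0.104415
  V(2,1) = exp(-r*dt) * [p*0.039969 + (1-p)*0.000000] = 0.019629
  V(2,2) = exp(-r*dt) * [p*0.000000 + (1-p)*0.000000] = 0.000000
  V(1,0) = exp(-r*dt) * [p*0.104415 + (1-p)*0.019629] = 0.061253
  V(1,1) = exp(-r*dt) * [p*0.019629 + (1-p)*0.000000] = 0.009640
  V(0,0) = exp(-r*dt) * [p*0.061253 + (1-p)*0.009640] = 0.034980

Answer: Price = V(0,0) = 0.0350


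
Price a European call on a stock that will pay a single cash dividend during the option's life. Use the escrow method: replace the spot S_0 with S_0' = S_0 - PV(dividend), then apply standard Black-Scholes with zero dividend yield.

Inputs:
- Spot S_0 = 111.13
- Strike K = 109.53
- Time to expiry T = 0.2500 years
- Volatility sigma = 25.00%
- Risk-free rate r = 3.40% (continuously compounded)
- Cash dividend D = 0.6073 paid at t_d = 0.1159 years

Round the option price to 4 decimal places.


PV(D) = D * exp(-r * t_d) = 0.6073 * 0.99606715 = 0.60491158
S_0' = S_0 - PV(D) = 111.1300 - 0.60491158 = 110.52508842
d1 = (ln(S_0'/K) + (r + sigma^2/2)*T) / (sigma*sqrt(T)) = 0.20285244
d2 = d1 - sigma*sqrt(T) = 0.07785244
exp(-rT) = 0.99153602
N(d1) = 0.58037482; N(d2) = 0.53102729
C = S_0' * N(d1) - K * exp(-rT) * N(d2) = 110.52508842 * 0.58037482 - 109.5300 * 0.99153602 * 0.53102729 = 6.4749

Answer: Price = 6.4749


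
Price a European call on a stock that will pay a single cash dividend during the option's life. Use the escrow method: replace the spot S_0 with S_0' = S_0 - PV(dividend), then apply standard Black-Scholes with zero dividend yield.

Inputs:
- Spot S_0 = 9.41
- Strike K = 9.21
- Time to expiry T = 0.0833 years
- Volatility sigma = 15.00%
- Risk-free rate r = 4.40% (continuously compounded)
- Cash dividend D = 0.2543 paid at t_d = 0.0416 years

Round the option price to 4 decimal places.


Answer: Price = 0.1484

Derivation:
PV(D) = D * exp(-r * t_d) = 0.2543 * 0.99817127 = 0.25383496
S_0' = S_0 - PV(D) = 9.4100 - 0.25383496 = 9.15616504
d1 = (ln(S_0'/K) + (r + sigma^2/2)*T) / (sigma*sqrt(T)) = -0.02910653
d2 = d1 - sigma*sqrt(T) = -0.07239914
exp(-rT) = 0.99634151
N(d1) = 0.48838982; N(d2) = 0.47114214
C = S_0' * N(d1) - K * exp(-rT) * N(d2) = 9.15616504 * 0.48838982 - 9.2100 * 0.99634151 * 0.47114214 = 0.1484


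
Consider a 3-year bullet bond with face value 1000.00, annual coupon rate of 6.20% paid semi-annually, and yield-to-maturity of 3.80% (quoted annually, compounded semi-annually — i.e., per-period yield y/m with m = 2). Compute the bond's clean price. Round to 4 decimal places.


Answer: Price = 1067.4446

Derivation:
Coupon per period c = face * coupon_rate / m = 31.000000
Periods per year m = 2; per-period yield y/m = 0.019000
Number of cashflows N = 6
Cashflows (t years, CF_t, discount factor 1/(1+y/m)^(m*t), PV):
  t = 0.5000: CF_t = 31.000000, DF = 0.981354, PV = 30.421982
  t = 1.0000: CF_t = 31.000000, DF = 0.963056, PV = 29.854742
  t = 1.5000: CF_t = 31.000000, DF = 0.945099, PV = 29.298079
  t = 2.0000: CF_t = 31.000000, DF = 0.927477, PV = 28.751795
  t = 2.5000: CF_t = 31.000000, DF = 0.910184, PV = 28.215696
  t = 3.0000: CF_t = 1031.000000, DF = 0.893213, PV = 920.902308
Price P = sum_t PV_t = 1067.444602


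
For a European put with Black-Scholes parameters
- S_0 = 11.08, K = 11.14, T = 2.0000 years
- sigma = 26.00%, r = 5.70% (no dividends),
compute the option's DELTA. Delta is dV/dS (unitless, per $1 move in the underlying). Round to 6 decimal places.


d1 = 0.4791993219; d2 = 0.1115037957
phi(d1) = 0.3556690810; exp(-qT) = 1.0000000000; exp(-rT) = 0.8922579559
N(-d1) = 0.3158984183
Delta = -exp(-qT) * N(-d1) = -1.0000000000 * 0.3158984183 = -0.315898

Answer: Delta = -0.315898


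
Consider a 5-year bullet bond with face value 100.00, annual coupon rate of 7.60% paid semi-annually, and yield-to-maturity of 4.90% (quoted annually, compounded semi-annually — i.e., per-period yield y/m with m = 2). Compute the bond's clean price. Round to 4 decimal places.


Answer: Price = 111.8459

Derivation:
Coupon per period c = face * coupon_rate / m = 3.800000
Periods per year m = 2; per-period yield y/m = 0.024500
Number of cashflows N = 10
Cashflows (t years, CF_t, discount factor 1/(1+y/m)^(m*t), PV):
  t = 0.5000: CF_t = 3.800000, DF = 0.976086, PV = 3.709126
  t = 1.0000: CF_t = 3.800000, DF = 0.952744, PV = 3.620426
  t = 1.5000: CF_t = 3.800000, DF = 0.929960, PV = 3.533847
  t = 2.0000: CF_t = 3.800000, DF = 0.907721, PV = 3.449338
  t = 2.5000: CF_t = 3.800000, DF = 0.886013, PV = 3.366850
  t = 3.0000: CF_t = 3.800000, DF = 0.864825, PV = 3.286335
  t = 3.5000: CF_t = 3.800000, DF = 0.844143, PV = 3.207745
  t = 4.0000: CF_t = 3.800000, DF = 0.823957, PV = 3.131035
  t = 4.5000: CF_t = 3.800000, DF = 0.804252, PV = 3.056159
  t = 5.0000: CF_t = 103.800000, DF = 0.785019, PV = 81.485011
Price P = sum_t PV_t = 111.845871


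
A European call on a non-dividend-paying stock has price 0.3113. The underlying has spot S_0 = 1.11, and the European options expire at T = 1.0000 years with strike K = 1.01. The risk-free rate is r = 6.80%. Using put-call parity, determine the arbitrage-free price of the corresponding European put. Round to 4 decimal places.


Answer: Put price = 0.1449

Derivation:
Put-call parity: C - P = S_0 * exp(-qT) - K * exp(-rT).
S_0 * exp(-qT) = 1.1100 * 1.00000000 = 1.11000000
K * exp(-rT) = 1.0100 * 0.93426047 = 0.94360308
P = C - S*exp(-qT) + K*exp(-rT)
P = 0.3113 - 1.11000000 + 0.94360308 = 0.1449


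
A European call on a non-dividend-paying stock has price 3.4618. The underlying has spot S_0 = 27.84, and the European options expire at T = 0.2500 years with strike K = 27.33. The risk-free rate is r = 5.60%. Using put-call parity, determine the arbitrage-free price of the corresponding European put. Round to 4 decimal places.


Answer: Put price = 2.5718

Derivation:
Put-call parity: C - P = S_0 * exp(-qT) - K * exp(-rT).
S_0 * exp(-qT) = 27.8400 * 1.00000000 = 27.84000000
K * exp(-rT) = 27.3300 * 0.98609754 = 26.95004588
P = C - S*exp(-qT) + K*exp(-rT)
P = 3.4618 - 27.84000000 + 26.95004588 = 2.5718


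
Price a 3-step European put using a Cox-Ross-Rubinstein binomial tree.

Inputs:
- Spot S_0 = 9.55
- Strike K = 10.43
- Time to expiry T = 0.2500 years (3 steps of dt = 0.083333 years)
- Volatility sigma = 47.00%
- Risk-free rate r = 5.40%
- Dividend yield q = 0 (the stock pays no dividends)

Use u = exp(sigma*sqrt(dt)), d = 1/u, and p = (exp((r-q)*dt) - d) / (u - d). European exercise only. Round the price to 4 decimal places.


Answer: Price = V(0,0) = 1.3560

Derivation:
dt = T/N = 0.083333
u = exp(sigma*sqrt(dt)) = 1.145312; d = 1/u = 0.873124
p = (exp((r-q)*dt) - d) / (u - d) = 0.482703
Discount per step: exp(-r*dt) = 0.995510
Stock lattice S(k, i) with i counting down-moves:
  k=0: S(0,0) = 9.5500
  k=1: S(1,0) = 10.9377; S(1,1) = 8.3383
  k=2: S(2,0) = 12.5271; S(2,1) = 9.5500; S(2,2) = 7.2804
  k=3: S(3,0) = 14.3475; S(3,1) = 10.9377; S(3,2) = 8.3383; S(3,3) = 6.3567
Terminal payoffs V(N, i) = max(K - S_T, 0):
  V(3,0) = 0.000000; V(3,1) = 0.000000; V(3,2) = 2.091663; V(3,3) = 4.073301
Backward induction: V(k, i) = exp(-r*dt) * [p * V(k+1, i) + (1-p) * V(k+1, i+1)].
  V(2,0) = exp(-r*dt) * [p*0.000000 + (1-p)*0.000000] = 0.000000
  V(2,1) = exp(-r*dt) * [p*0.000000 + (1-p)*2.091663] = 1.077154
  V(2,2) = exp(-r*dt) * [p*2.091663 + (1-p)*4.073301] = 3.102765
  V(1,0) = exp(-r*dt) * [p*0.000000 + (1-p)*1.077154] = 0.554707
  V(1,1) = exp(-r*dt) * [p*1.077154 + (1-p)*3.102765] = 2.115456
  V(0,0) = exp(-r*dt) * [p*0.554707 + (1-p)*2.115456] = 1.355963


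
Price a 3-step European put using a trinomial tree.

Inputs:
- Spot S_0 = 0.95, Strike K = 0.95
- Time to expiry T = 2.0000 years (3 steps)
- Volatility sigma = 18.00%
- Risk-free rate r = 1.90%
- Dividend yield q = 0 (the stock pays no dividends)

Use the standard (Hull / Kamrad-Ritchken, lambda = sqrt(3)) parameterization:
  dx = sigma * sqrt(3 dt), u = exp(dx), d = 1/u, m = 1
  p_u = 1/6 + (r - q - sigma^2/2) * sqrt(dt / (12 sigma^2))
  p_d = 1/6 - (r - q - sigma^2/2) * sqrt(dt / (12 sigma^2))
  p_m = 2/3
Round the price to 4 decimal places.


Answer: Price = V(0,0) = 0.0690

Derivation:
dt = T/N = 0.666667; dx = sigma*sqrt(3*dt) = 0.254558
u = exp(dx) = 1.289892; d = 1/u = 0.775259
p_u = 0.170333, p_m = 0.666667, p_d = 0.163000
Discount per step: exp(-r*dt) = 0.987413
Stock lattice S(k, j) with j the centered position index:
  k=0: S(0,+0) = 0.9500
  k=1: S(1,-1) = 0.7365; S(1,+0) = 0.9500; S(1,+1) = 1.2254
  k=2: S(2,-2) = 0.5710; S(2,-1) = 0.7365; S(2,+0) = 0.9500; S(2,+1) = 1.2254; S(2,+2) = 1.5806
  k=3: S(3,-3) = 0.4427; S(3,-2) = 0.5710; S(3,-1) = 0.7365; S(3,+0) = 0.9500; S(3,+1) = 1.2254; S(3,+2) = 1.5806; S(3,+3) = 2.0388
Terminal payoffs V(N, j) = max(K - S_T, 0):
  V(3,-3) = 0.507347; V(3,-2) = 0.379025; V(3,-1) = 0.213504; V(3,+0) = 0.000000; V(3,+1) = 0.000000; V(3,+2) = 0.000000; V(3,+3) = 0.000000
Backward induction: V(k, j) = exp(-r*dt) * [p_u * V(k+1, j+1) + p_m * V(k+1, j) + p_d * V(k+1, j-1)]
  V(2,-2) = exp(-r*dt) * [p_u*0.213504 + p_m*0.379025 + p_d*0.507347] = 0.367069
  V(2,-1) = exp(-r*dt) * [p_u*0.000000 + p_m*0.213504 + p_d*0.379025] = 0.201548
  V(2,+0) = exp(-r*dt) * [p_u*0.000000 + p_m*0.000000 + p_d*0.213504] = 0.034363
  V(2,+1) = exp(-r*dt) * [p_u*0.000000 + p_m*0.000000 + p_d*0.000000] = 0.000000
  V(2,+2) = exp(-r*dt) * [p_u*0.000000 + p_m*0.000000 + p_d*0.000000] = 0.000000
  V(1,-1) = exp(-r*dt) * [p_u*0.034363 + p_m*0.201548 + p_d*0.367069] = 0.197533
  V(1,+0) = exp(-r*dt) * [p_u*0.000000 + p_m*0.034363 + p_d*0.201548] = 0.055059
  V(1,+1) = exp(-r*dt) * [p_u*0.000000 + p_m*0.000000 + p_d*0.034363] = 0.005531
  V(0,+0) = exp(-r*dt) * [p_u*0.005531 + p_m*0.055059 + p_d*0.197533] = 0.068967


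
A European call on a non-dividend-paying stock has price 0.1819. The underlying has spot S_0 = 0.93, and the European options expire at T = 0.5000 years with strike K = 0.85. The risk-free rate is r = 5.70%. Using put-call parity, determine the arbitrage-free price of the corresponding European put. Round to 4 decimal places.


Answer: Put price = 0.0780

Derivation:
Put-call parity: C - P = S_0 * exp(-qT) - K * exp(-rT).
S_0 * exp(-qT) = 0.9300 * 1.00000000 = 0.93000000
K * exp(-rT) = 0.8500 * 0.97190229 = 0.82611695
P = C - S*exp(-qT) + K*exp(-rT)
P = 0.1819 - 0.93000000 + 0.82611695 = 0.0780


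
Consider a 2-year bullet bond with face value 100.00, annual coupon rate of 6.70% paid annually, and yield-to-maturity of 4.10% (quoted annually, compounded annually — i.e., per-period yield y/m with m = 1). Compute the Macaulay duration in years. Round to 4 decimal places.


Coupon per period c = face * coupon_rate / m = 6.700000
Periods per year m = 1; per-period yield y/m = 0.041000
Number of cashflows N = 2
Cashflows (t years, CF_t, discount factor 1/(1+y/m)^(m*t), PV):
  t = 1.0000: CF_t = 6.700000, DF = 0.960615, PV = 6.436119
  t = 2.0000: CF_t = 106.700000, DF = 0.922781, PV = 98.460709
Price P = sum_t PV_t = 104.896828
Macaulay numerator sum_t t * PV_t:
  t * PV_t at t = 1.0000: 6.436119
  t * PV_t at t = 2.0000: 196.921419
Macaulay duration D = (sum_t t * PV_t) / P = 203.357538 / 104.896828 = 1.938643

Answer: Macaulay duration = 1.9386 years


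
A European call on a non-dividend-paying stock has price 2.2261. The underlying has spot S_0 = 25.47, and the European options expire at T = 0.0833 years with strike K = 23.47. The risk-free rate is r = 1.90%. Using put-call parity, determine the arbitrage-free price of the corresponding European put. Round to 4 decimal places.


Put-call parity: C - P = S_0 * exp(-qT) - K * exp(-rT).
S_0 * exp(-qT) = 25.4700 * 1.00000000 = 25.47000000
K * exp(-rT) = 23.4700 * 0.99841855 = 23.43288341
P = C - S*exp(-qT) + K*exp(-rT)
P = 2.2261 - 25.47000000 + 23.43288341 = 0.1890

Answer: Put price = 0.1890


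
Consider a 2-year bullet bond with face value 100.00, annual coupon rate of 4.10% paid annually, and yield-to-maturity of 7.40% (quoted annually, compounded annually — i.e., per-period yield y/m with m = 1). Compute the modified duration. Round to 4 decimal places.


Answer: Modified duration = 1.8244

Derivation:
Coupon per period c = face * coupon_rate / m = 4.100000
Periods per year m = 1; per-period yield y/m = 0.074000
Number of cashflows N = 2
Cashflows (t years, CF_t, discount factor 1/(1+y/m)^(m*t), PV):
  t = 1.0000: CF_t = 4.100000, DF = 0.931099, PV = 3.817505
  t = 2.0000: CF_t = 104.100000, DF = 0.866945, PV = 90.248952
Price P = sum_t PV_t = 94.066457
First compute Macaulay numerator sum_t t * PV_t:
  t * PV_t at t = 1.0000: 3.817505
  t * PV_t at t = 2.0000: 180.497904
Macaulay duration D = 184.315408 / 94.066457 = 1.959417
Modified duration = D / (1 + y/m) = 1.959417 / (1 + 0.074000) = 1.824411


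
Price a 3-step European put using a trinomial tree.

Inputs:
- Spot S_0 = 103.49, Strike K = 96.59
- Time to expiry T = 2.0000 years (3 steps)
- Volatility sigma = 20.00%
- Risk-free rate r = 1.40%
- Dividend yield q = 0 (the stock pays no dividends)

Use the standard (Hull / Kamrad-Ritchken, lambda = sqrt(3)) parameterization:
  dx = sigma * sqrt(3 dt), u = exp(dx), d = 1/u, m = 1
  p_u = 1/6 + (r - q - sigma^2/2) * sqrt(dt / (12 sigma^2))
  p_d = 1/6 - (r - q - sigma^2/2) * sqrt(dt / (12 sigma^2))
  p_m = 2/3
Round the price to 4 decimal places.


Answer: Price = V(0,0) = 6.9364

Derivation:
dt = T/N = 0.666667; dx = sigma*sqrt(3*dt) = 0.282843
u = exp(dx) = 1.326896; d = 1/u = 0.753638
p_u = 0.159596, p_m = 0.666667, p_d = 0.173738
Discount per step: exp(-r*dt) = 0.990710
Stock lattice S(k, j) with j the centered position index:
  k=0: S(0,+0) = 103.4900
  k=1: S(1,-1) = 77.9940; S(1,+0) = 103.4900; S(1,+1) = 137.3205
  k=2: S(2,-2) = 58.7793; S(2,-1) = 77.9940; S(2,+0) = 103.4900; S(2,+1) = 137.3205; S(2,+2) = 182.2101
  k=3: S(3,-3) = 44.2983; S(3,-2) = 58.7793; S(3,-1) = 77.9940; S(3,+0) = 103.4900; S(3,+1) = 137.3205; S(3,+2) = 182.2101; S(3,+3) = 241.7739
Terminal payoffs V(N, j) = max(K - S_T, 0):
  V(3,-3) = 52.291676; V(3,-2) = 37.810711; V(3,-1) = 18.595971; V(3,+0) = 0.000000; V(3,+1) = 0.000000; V(3,+2) = 0.000000; V(3,+3) = 0.000000
Backward induction: V(k, j) = exp(-r*dt) * [p_u * V(k+1, j+1) + p_m * V(k+1, j) + p_d * V(k+1, j-1)]
  V(2,-2) = exp(-r*dt) * [p_u*18.595971 + p_m*37.810711 + p_d*52.291676] = 36.913871
  V(2,-1) = exp(-r*dt) * [p_u*0.000000 + p_m*18.595971 + p_d*37.810711] = 18.790264
  V(2,+0) = exp(-r*dt) * [p_u*0.000000 + p_m*0.000000 + p_d*18.595971] = 3.200808
  V(2,+1) = exp(-r*dt) * [p_u*0.000000 + p_m*0.000000 + p_d*0.000000] = 0.000000
  V(2,+2) = exp(-r*dt) * [p_u*0.000000 + p_m*0.000000 + p_d*0.000000] = 0.000000
  V(1,-1) = exp(-r*dt) * [p_u*3.200808 + p_m*18.790264 + p_d*36.913871] = 19.270312
  V(1,+0) = exp(-r*dt) * [p_u*0.000000 + p_m*3.200808 + p_d*18.790264] = 5.348299
  V(1,+1) = exp(-r*dt) * [p_u*0.000000 + p_m*0.000000 + p_d*3.200808] = 0.550935
  V(0,+0) = exp(-r*dt) * [p_u*0.550935 + p_m*5.348299 + p_d*19.270312] = 6.936397


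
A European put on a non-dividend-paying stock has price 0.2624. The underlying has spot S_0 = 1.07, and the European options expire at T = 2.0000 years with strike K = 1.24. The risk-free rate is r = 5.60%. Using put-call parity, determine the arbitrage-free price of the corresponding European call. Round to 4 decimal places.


Answer: Call price = 0.2238

Derivation:
Put-call parity: C - P = S_0 * exp(-qT) - K * exp(-rT).
S_0 * exp(-qT) = 1.0700 * 1.00000000 = 1.07000000
K * exp(-rT) = 1.2400 * 0.89404426 = 1.10861488
C = P + S*exp(-qT) - K*exp(-rT)
C = 0.2624 + 1.07000000 - 1.10861488 = 0.2238


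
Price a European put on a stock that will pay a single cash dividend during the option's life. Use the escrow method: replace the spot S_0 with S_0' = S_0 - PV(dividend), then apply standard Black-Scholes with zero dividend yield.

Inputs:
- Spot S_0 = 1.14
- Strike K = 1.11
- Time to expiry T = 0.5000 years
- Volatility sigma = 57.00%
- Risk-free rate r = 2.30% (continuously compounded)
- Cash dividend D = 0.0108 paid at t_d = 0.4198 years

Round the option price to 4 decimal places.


PV(D) = D * exp(-r * t_d) = 0.0108 * 0.99039106 = 0.01069622
S_0' = S_0 - PV(D) = 1.1400 - 0.01069622 = 1.12930378
d1 = (ln(S_0'/K) + (r + sigma^2/2)*T) / (sigma*sqrt(T)) = 0.27283480
d2 = d1 - sigma*sqrt(T) = -0.13021607
exp(-rT) = 0.98856587
N(-d1) = 0.39249011; N(-d2) = 0.55180226
P = K * exp(-rT) * N(-d2) - S_0' * N(-d1) = 1.1100 * 0.98856587 * 0.55180226 - 1.12930378 * 0.39249011 = 0.1623

Answer: Price = 0.1623


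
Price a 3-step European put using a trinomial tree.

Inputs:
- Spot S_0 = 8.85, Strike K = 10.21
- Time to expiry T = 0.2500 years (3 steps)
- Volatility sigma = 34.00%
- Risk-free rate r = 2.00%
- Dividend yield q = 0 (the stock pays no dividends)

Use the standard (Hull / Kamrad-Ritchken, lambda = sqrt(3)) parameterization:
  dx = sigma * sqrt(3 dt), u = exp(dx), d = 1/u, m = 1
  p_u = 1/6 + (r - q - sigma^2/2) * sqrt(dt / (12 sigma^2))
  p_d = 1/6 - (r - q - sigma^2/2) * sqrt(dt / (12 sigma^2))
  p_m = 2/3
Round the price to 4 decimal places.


Answer: Price = V(0,0) = 1.4985

Derivation:
dt = T/N = 0.083333; dx = sigma*sqrt(3*dt) = 0.170000
u = exp(dx) = 1.185305; d = 1/u = 0.843665
p_u = 0.157402, p_m = 0.666667, p_d = 0.175931
Discount per step: exp(-r*dt) = 0.998335
Stock lattice S(k, j) with j the centered position index:
  k=0: S(0,+0) = 8.8500
  k=1: S(1,-1) = 7.4664; S(1,+0) = 8.8500; S(1,+1) = 10.4899
  k=2: S(2,-2) = 6.2992; S(2,-1) = 7.4664; S(2,+0) = 8.8500; S(2,+1) = 10.4899; S(2,+2) = 12.4338
  k=3: S(3,-3) = 5.3144; S(3,-2) = 6.2992; S(3,-1) = 7.4664; S(3,+0) = 8.8500; S(3,+1) = 10.4899; S(3,+2) = 12.4338; S(3,+3) = 14.7378
Terminal payoffs V(N, j) = max(K - S_T, 0):
  V(3,-3) = 4.895614; V(3,-2) = 3.910833; V(3,-1) = 2.743566; V(3,+0) = 1.360000; V(3,+1) = 0.000000; V(3,+2) = 0.000000; V(3,+3) = 0.000000
Backward induction: V(k, j) = exp(-r*dt) * [p_u * V(k+1, j+1) + p_m * V(k+1, j) + p_d * V(k+1, j-1)]
  V(2,-2) = exp(-r*dt) * [p_u*2.743566 + p_m*3.910833 + p_d*4.895614] = 3.893861
  V(2,-1) = exp(-r*dt) * [p_u*1.360000 + p_m*2.743566 + p_d*3.910833] = 2.726601
  V(2,+0) = exp(-r*dt) * [p_u*0.000000 + p_m*1.360000 + p_d*2.743566] = 1.387032
  V(2,+1) = exp(-r*dt) * [p_u*0.000000 + p_m*0.000000 + p_d*1.360000] = 0.238868
  V(2,+2) = exp(-r*dt) * [p_u*0.000000 + p_m*0.000000 + p_d*0.000000] = 0.000000
  V(1,-1) = exp(-r*dt) * [p_u*1.387032 + p_m*2.726601 + p_d*3.893861] = 2.716577
  V(1,+0) = exp(-r*dt) * [p_u*0.238868 + p_m*1.387032 + p_d*2.726601] = 1.439580
  V(1,+1) = exp(-r*dt) * [p_u*0.000000 + p_m*0.238868 + p_d*1.387032] = 0.402596
  V(0,+0) = exp(-r*dt) * [p_u*0.402596 + p_m*1.439580 + p_d*2.716577] = 1.498521
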